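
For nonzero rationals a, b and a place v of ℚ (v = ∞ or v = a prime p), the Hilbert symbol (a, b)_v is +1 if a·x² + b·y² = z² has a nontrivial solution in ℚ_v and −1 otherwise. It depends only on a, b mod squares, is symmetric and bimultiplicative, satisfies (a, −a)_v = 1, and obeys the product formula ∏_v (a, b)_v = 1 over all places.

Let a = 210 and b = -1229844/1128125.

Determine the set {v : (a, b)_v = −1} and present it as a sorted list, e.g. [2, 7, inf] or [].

[3, 5]

Mod squares: a ≡ 210, b ≡ -105. Check v ∈ {∞, 2, 3, 5, 7, 11, 19}.
v=2: v_2(a)=1, v_2(b)=2; units ≡ 1, 7 (mod 8); ε·ε+αω+βω = 0·1+1·0+2·0 ≡ 0  ⇒  (a,b)_2 = +1.
v=∞: 210 > 0 and -105 < 0  ⇒  (a,b)_∞ = +1.
v=5: a=5^1·(≡2), b=5^-5·(≡1) mod 5; (2|5)=-1, (1|5)=+1; (−1)^{1·-5·2}·(-1)^-5·(+1)^1 = -1.
v=19: a=19^0·(≡1), b=19^-2·(≡5) mod 19; (1|19)=+1, (5|19)=+1; (−1)^{0·-2·9}·(+1)^-2·(+1)^0 = +1.
v=7: a=7^1·(≡2), b=7^1·(≡3) mod 7; (2|7)=+1, (3|7)=-1; (−1)^{1·1·3}·(+1)^1·(-1)^1 = +1.
v=3: a=3^1·(≡1), b=3^1·(≡1) mod 3; (1|3)=+1, (1|3)=+1; (−1)^{1·1·1}·(+1)^1·(+1)^1 = -1.
v=11: a=11^0·(≡1), b=11^4·(≡9) mod 11; (1|11)=+1, (9|11)=+1; (−1)^{0·4·5}·(+1)^4·(+1)^0 = +1.
(210, -105 / ℚ) ramifies at {3, 5}: a division algebra.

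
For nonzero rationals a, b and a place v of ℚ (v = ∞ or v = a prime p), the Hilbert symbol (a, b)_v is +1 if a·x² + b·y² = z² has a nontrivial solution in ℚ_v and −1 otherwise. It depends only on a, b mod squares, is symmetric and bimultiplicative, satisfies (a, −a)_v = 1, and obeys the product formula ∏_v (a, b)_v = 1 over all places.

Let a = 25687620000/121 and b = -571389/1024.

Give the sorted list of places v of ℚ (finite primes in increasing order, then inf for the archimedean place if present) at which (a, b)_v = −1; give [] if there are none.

(a, b) ≡ (285418, -69) mod (ℚ^×)²; places V = {2, 3, 5, 7, 11, 13, 19, 23, 29, 37, ∞}.
(a,b)_19: α=1, u≡3; β=0, v≡1 (mod 19); (3|19)=-1, (1|19)=+1; sign (−1)^0·-1^0·+1^1 = +1.
(a,b)_11: α=-2, u≡9; β=0, v≡6 (mod 11); (9|11)=+1, (6|11)=-1; sign (−1)^0·+1^0·-1^-2 = +1.
(a,b)_∞: sgn(285418)=+, sgn(-69)=−, so +1.
(a,b)_23: α=0, u≡21; β=1, v≡17 (mod 23); (21|23)=-1, (17|23)=-1; sign (−1)^0·-1^1·-1^0 = -1.
(a,b)_13: α=0, u≡4; β=2, v≡9 (mod 13); (4|13)=+1, (9|13)=+1; sign (−1)^0·+1^2·+1^0 = +1.
(a,b)_5: α=4, u≡2; β=0, v≡4 (mod 5); (2|5)=-1, (4|5)=+1; sign (−1)^0·-1^0·+1^4 = +1.
(a,b)_7: α=1, u≡3; β=2, v≡4 (mod 7); (3|7)=-1, (4|7)=+1; sign (−1)^0·-1^2·+1^1 = +1.
(a,b)_29: α=1, u≡17; β=0, v≡3 (mod 29); (17|29)=-1, (3|29)=-1; sign (−1)^0·-1^0·-1^1 = -1.
(a,b)_37: α=1, u≡14; β=0, v≡6 (mod 37); (14|37)=-1, (6|37)=-1; sign (−1)^0·-1^0·-1^1 = -1.
(a,b)_2: α=5, β=-10; u≡5, v≡3 (mod 8); ε(u)ε(v)=0·1, αω(v)=5·1, βω(u)=-10·1; sum ≡ 1  ⇒  -1.
(a,b)_3: α=2, u≡1; β=1, v≡1 (mod 3); (1|3)=+1, (1|3)=+1; sign (−1)^0·+1^1·+1^2 = +1.
|Ram(285418, -69)| = 4, even; anisotropic at {2, 23, 29, 37}.

[2, 23, 29, 37]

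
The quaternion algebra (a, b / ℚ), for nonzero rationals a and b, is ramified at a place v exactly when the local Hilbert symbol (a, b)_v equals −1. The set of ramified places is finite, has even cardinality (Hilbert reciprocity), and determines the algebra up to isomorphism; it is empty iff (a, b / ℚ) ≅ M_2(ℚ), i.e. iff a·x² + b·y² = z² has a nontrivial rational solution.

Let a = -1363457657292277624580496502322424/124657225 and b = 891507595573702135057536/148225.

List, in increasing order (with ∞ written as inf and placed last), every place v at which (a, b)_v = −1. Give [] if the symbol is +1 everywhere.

(a, b) ≡ (-46, 670514) mod (ℚ^×)²; places V = {2, 3, 5, 7, 11, 13, 17, 23, 29, 37, 41, ∞}.
(a,b)_3: α=8, u≡2; β=10, v≡2 (mod 3); (2|3)=-1, (2|3)=-1; sign (−1)^0·-1^10·-1^8 = +1.
(a,b)_13: α=6, u≡2; β=1, v≡11 (mod 13); (2|13)=-1, (11|13)=-1; sign (−1)^0·-1^1·-1^6 = -1.
(a,b)_37: α=4, u≡33; β=3, v≡29 (mod 37); (33|37)=+1, (29|37)=-1; sign (−1)^0·+1^3·-1^4 = +1.
(a,b)_41: α=4, u≡9; β=3, v≡5 (mod 41); (9|41)=+1, (5|41)=+1; sign (−1)^0·+1^3·+1^4 = +1.
(a,b)_∞: sgn(-46)=−, sgn(670514)=+, so +1.
(a,b)_7: α=-2, u≡5; β=-2, v≡3 (mod 7); (5|7)=-1, (3|7)=-1; sign (−1)^0·-1^-2·-1^-2 = +1.
(a,b)_17: α=4, u≡11; β=3, v≡13 (mod 17); (11|17)=-1, (13|17)=+1; sign (−1)^0·-1^3·+1^4 = -1.
(a,b)_23: α=3, u≡11; β=2, v≡16 (mod 23); (11|23)=-1, (16|23)=+1; sign (−1)^0·-1^2·+1^3 = +1.
(a,b)_11: α=-2, u≡3; β=-2, v≡3 (mod 11); (3|11)=+1, (3|11)=+1; sign (−1)^0·+1^-2·+1^-2 = +1.
(a,b)_29: α=-2, u≡12; β=0, v≡6 (mod 29); (12|29)=-1, (6|29)=+1; sign (−1)^0·-1^0·+1^-2 = +1.
(a,b)_5: α=-2, u≡4; β=-2, v≡4 (mod 5); (4|5)=+1, (4|5)=+1; sign (−1)^0·+1^-2·+1^-2 = +1.
(a,b)_2: α=3, β=7; u≡1, v≡1 (mod 8); ε(u)ε(v)=0·0, αω(v)=3·0, βω(u)=7·0; sum ≡ 0  ⇒  +1.
|Ram(-46, 670514)| = 2, even; anisotropic at {13, 17}.

[13, 17]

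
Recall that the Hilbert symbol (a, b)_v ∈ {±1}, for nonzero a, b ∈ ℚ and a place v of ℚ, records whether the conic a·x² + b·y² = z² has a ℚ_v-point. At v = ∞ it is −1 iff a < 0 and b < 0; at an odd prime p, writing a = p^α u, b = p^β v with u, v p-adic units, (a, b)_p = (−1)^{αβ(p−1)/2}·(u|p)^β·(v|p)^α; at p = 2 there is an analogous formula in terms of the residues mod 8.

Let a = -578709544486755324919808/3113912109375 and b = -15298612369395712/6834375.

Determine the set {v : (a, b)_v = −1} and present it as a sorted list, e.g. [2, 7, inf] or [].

[7, 17, 23, 41, 53, inf]

Mod squares: a ≡ -5247795, b ≡ -41055. Check v ∈ {∞, 2, 3, 5, 7, 17, 23, 41, 53}.
v=7: a=7^1·(≡4), b=7^1·(≡2) mod 7; (4|7)=+1, (2|7)=+1; (−1)^{1·1·3}·(+1)^1·(+1)^1 = -1.
v=23: a=23^1·(≡1), b=23^1·(≡12) mod 23; (1|23)=+1, (12|23)=+1; (−1)^{1·1·11}·(+1)^1·(+1)^1 = -1.
v=53: a=53^3·(≡10), b=53^2·(≡30) mod 53; (10|53)=+1, (30|53)=-1; (−1)^{3·2·26}·(+1)^2·(-1)^3 = -1.
v=17: a=17^4·(≡11), b=17^3·(≡4) mod 17; (11|17)=-1, (4|17)=+1; (−1)^{4·3·8}·(-1)^3·(+1)^4 = -1.
v=∞: -5247795 < 0 and -41055 < 0  ⇒  (a,b)_∞ = -1.
v=41: a=41^3·(≡29), b=41^2·(≡14) mod 41; (29|41)=-1, (14|41)=-1; (−1)^{3·2·20}·(-1)^2·(-1)^3 = -1.
v=5: a=5^-9·(≡4), b=5^-5·(≡4) mod 5; (4|5)=+1, (4|5)=+1; (−1)^{-9·-5·2}·(+1)^-5·(+1)^-9 = +1.
v=3: a=3^-13·(≡2), b=3^-7·(≡1) mod 3; (2|3)=-1, (1|3)=+1; (−1)^{-13·-7·1}·(-1)^-7·(+1)^-13 = +1.
v=2: v_2(a)=22, v_2(b)=12; units ≡ 5, 1 (mod 8); ε·ε+αω+βω = 0·0+22·0+12·1 ≡ 0  ⇒  (a,b)_2 = +1.
|Ram(-5247795, -41055)| = 6, even; anisotropic at {7, 17, 23, 41, 53, ∞}.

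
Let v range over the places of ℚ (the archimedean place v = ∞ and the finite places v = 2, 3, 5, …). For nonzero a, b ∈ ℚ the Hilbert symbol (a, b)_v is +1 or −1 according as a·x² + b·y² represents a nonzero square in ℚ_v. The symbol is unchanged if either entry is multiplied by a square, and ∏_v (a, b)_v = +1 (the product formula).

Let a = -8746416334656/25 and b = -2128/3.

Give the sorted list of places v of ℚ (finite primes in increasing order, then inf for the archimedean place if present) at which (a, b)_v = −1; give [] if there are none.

Mod squares: a ≡ -95381, b ≡ -399. Check v ∈ {∞, 2, 3, 5, 7, 11, 13, 19, 23, 29}.
v=23: a=23^1·(≡6), b=23^0·(≡19) mod 23; (6|23)=+1, (19|23)=-1; (−1)^{1·0·11}·(+1)^0·(-1)^1 = -1.
v=11: a=11^1·(≡8), b=11^0·(≡2) mod 11; (8|11)=-1, (2|11)=-1; (−1)^{1·0·5}·(-1)^0·(-1)^1 = -1.
v=13: a=13^1·(≡8), b=13^0·(≡10) mod 13; (8|13)=-1, (10|13)=+1; (−1)^{1·0·6}·(-1)^0·(+1)^1 = +1.
v=29: a=29^1·(≡21), b=29^0·(≡6) mod 29; (21|29)=-1, (6|29)=+1; (−1)^{1·0·14}·(-1)^0·(+1)^1 = +1.
v=2: v_2(a)=6, v_2(b)=4; units ≡ 3, 1 (mod 8); ε·ε+αω+βω = 1·0+6·0+4·1 ≡ 0  ⇒  (a,b)_2 = +1.
v=19: a=19^2·(≡15), b=19^1·(≡7) mod 19; (15|19)=-1, (7|19)=+1; (−1)^{2·1·9}·(-1)^1·(+1)^2 = -1.
v=7: a=7^2·(≡4), b=7^1·(≡6) mod 7; (4|7)=+1, (6|7)=-1; (−1)^{2·1·3}·(+1)^1·(-1)^2 = +1.
v=3: a=3^4·(≡1), b=3^-1·(≡2) mod 3; (1|3)=+1, (2|3)=-1; (−1)^{4·-1·1}·(+1)^-1·(-1)^4 = +1.
v=5: a=5^-2·(≡4), b=5^0·(≡4) mod 5; (4|5)=+1, (4|5)=+1; (−1)^{-2·0·2}·(+1)^0·(+1)^-2 = +1.
v=∞: -95381 < 0 and -399 < 0  ⇒  (a,b)_∞ = -1.
(-95381, -399 / ℚ) ramifies at {11, 19, 23, ∞}: a division algebra.

[11, 19, 23, inf]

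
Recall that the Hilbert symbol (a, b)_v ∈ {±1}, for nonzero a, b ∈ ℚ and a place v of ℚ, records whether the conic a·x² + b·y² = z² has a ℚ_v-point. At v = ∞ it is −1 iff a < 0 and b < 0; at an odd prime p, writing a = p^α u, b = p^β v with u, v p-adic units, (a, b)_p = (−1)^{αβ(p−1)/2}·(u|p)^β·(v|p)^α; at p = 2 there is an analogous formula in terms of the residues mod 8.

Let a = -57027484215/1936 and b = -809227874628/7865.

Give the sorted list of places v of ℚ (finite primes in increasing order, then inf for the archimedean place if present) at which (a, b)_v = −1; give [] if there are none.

(a, b) ≡ (-15, -1105) mod (ℚ^×)²; places V = {2, 3, 5, 11, 13, 17, 23, 31, ∞}.
(a,b)_17: α=2, u≡15; β=3, v≡3 (mod 17); (15|17)=+1, (3|17)=-1; sign (−1)^0·+1^3·-1^2 = +1.
(a,b)_2: α=-4, β=2; u≡1, v≡7 (mod 8); ε(u)ε(v)=0·1, αω(v)=-4·0, βω(u)=2·0; sum ≡ 0  ⇒  +1.
(a,b)_3: α=5, u≡1; β=4, v≡2 (mod 3); (1|3)=+1, (2|3)=-1; sign (−1)^0·+1^4·-1^5 = -1.
(a,b)_∞: sgn(-15)=−, sgn(-1105)=−, so -1.
(a,b)_31: α=2, u≡2; β=2, v≡26 (mod 31); (2|31)=+1, (26|31)=-1; sign (−1)^0·+1^2·-1^2 = +1.
(a,b)_13: α=2, u≡8; β=-1, v≡5 (mod 13); (8|13)=-1, (5|13)=-1; sign (−1)^0·-1^-1·-1^2 = -1.
(a,b)_23: α=0, u≡9; β=2, v≡21 (mod 23); (9|23)=+1, (21|23)=-1; sign (−1)^0·+1^2·-1^0 = +1.
(a,b)_5: α=1, u≡2; β=-1, v≡4 (mod 5); (2|5)=-1, (4|5)=+1; sign (−1)^0·-1^-1·+1^1 = -1.
(a,b)_11: α=-2, u≡7; β=-2, v≡8 (mod 11); (7|11)=-1, (8|11)=-1; sign (−1)^0·-1^-2·-1^-2 = +1.
(-15, -1105 / ℚ) ramifies at {3, 5, 13, ∞}: a division algebra.

[3, 5, 13, inf]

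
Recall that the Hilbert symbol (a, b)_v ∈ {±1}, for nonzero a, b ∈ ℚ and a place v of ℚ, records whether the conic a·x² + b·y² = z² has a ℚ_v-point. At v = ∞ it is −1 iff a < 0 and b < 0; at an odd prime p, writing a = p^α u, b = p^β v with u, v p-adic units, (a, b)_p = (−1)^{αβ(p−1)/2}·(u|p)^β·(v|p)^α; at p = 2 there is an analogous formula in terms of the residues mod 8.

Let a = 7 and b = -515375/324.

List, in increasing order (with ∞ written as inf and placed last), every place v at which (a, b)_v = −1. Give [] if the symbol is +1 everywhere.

[5, 7]

Mod squares: a ≡ 7, b ≡ -20615. Check v ∈ {∞, 2, 3, 5, 7, 19, 31}.
v=19: a=19^0·(≡7), b=19^1·(≡7) mod 19; (7|19)=+1, (7|19)=+1; (−1)^{0·1·9}·(+1)^1·(+1)^0 = +1.
v=31: a=31^0·(≡7), b=31^1·(≡6) mod 31; (7|31)=+1, (6|31)=-1; (−1)^{0·1·15}·(+1)^1·(-1)^0 = +1.
v=2: v_2(a)=0, v_2(b)=-2; units ≡ 7, 1 (mod 8); ε·ε+αω+βω = 1·0+0·0+-2·0 ≡ 0  ⇒  (a,b)_2 = +1.
v=5: a=5^0·(≡2), b=5^3·(≡3) mod 5; (2|5)=-1, (3|5)=-1; (−1)^{0·3·2}·(-1)^3·(-1)^0 = -1.
v=∞: 7 > 0 and -20615 < 0  ⇒  (a,b)_∞ = +1.
v=7: a=7^1·(≡1), b=7^1·(≡4) mod 7; (1|7)=+1, (4|7)=+1; (−1)^{1·1·3}·(+1)^1·(+1)^1 = -1.
v=3: a=3^0·(≡1), b=3^-4·(≡1) mod 3; (1|3)=+1, (1|3)=+1; (−1)^{0·-4·1}·(+1)^-4·(+1)^0 = +1.
(7, -20615 / ℚ) ramifies at {5, 7}: a division algebra.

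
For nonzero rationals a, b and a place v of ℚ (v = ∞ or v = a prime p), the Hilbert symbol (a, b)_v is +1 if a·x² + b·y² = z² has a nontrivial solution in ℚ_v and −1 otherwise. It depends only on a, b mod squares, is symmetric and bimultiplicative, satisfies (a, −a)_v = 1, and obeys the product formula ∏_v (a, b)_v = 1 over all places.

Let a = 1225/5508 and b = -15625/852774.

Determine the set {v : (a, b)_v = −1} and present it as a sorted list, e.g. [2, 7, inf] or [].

[3, 17]

Mod squares: a ≡ 17, b ≡ -6. Check v ∈ {∞, 2, 3, 5, 7, 13, 17, 29}.
v=29: a=29^0·(≡11), b=29^-2·(≡23) mod 29; (11|29)=-1, (23|29)=+1; (−1)^{0·-2·14}·(-1)^-2·(+1)^0 = +1.
v=2: v_2(a)=-2, v_2(b)=-1; units ≡ 1, 5 (mod 8); ε·ε+αω+βω = 0·0+-2·1+-1·0 ≡ 0  ⇒  (a,b)_2 = +1.
v=3: a=3^-4·(≡2), b=3^-1·(≡1) mod 3; (2|3)=-1, (1|3)=+1; (−1)^{-4·-1·1}·(-1)^-1·(+1)^-4 = -1.
v=13: a=13^0·(≡9), b=13^-2·(≡7) mod 13; (9|13)=+1, (7|13)=-1; (−1)^{0·-2·6}·(+1)^-2·(-1)^0 = +1.
v=17: a=17^-1·(≡1), b=17^0·(≡5) mod 17; (1|17)=+1, (5|17)=-1; (−1)^{-1·0·8}·(+1)^0·(-1)^-1 = -1.
v=7: a=7^2·(≡3), b=7^0·(≡1) mod 7; (3|7)=-1, (1|7)=+1; (−1)^{2·0·3}·(-1)^0·(+1)^2 = +1.
v=5: a=5^2·(≡3), b=5^6·(≡1) mod 5; (3|5)=-1, (1|5)=+1; (−1)^{2·6·2}·(-1)^6·(+1)^2 = +1.
v=∞: 17 > 0 and -6 < 0  ⇒  (a,b)_∞ = +1.
(17, -6 / ℚ) ramifies at {3, 17}: a division algebra.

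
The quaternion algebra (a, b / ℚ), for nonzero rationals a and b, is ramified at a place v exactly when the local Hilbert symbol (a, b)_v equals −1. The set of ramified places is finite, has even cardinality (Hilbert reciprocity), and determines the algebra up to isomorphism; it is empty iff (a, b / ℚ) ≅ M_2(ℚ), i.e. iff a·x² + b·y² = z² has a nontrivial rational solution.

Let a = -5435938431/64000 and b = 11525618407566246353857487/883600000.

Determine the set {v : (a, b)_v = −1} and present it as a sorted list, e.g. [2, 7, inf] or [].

(a, b) ≡ (-2310, 1430) mod (ℚ^×)²; places V = {2, 3, 5, 7, 11, 13, 37, 47, ∞}.
(a,b)_7: α=5, u≡5; β=16, v≡4 (mod 7); (5|7)=-1, (4|7)=+1; sign (−1)^0·-1^16·+1^5 = +1.
(a,b)_∞: sgn(-2310)=−, sgn(1430)=+, so +1.
(a,b)_3: α=5, u≡1; β=0, v≡2 (mod 3); (1|3)=+1, (2|3)=-1; sign (−1)^0·+1^0·-1^5 = -1.
(a,b)_47: α=0, u≡5; β=-2, v≡10 (mod 47); (5|47)=-1, (10|47)=-1; sign (−1)^0·-1^-2·-1^0 = +1.
(a,b)_11: α=3, u≡6; β=7, v≡5 (mod 11); (6|11)=-1, (5|11)=+1; sign (−1)^1·-1^7·+1^3 = +1.
(a,b)_2: α=-9, β=-7; u≡5, v≡3 (mod 8); ε(u)ε(v)=0·1, αω(v)=-9·1, βω(u)=-7·1; sum ≡ 0  ⇒  +1.
(a,b)_37: α=0, u≡7; β=2, v≡5 (mod 37); (7|37)=+1, (5|37)=-1; sign (−1)^0·+1^2·-1^0 = +1.
(a,b)_13: α=0, u≡12; β=1, v≡2 (mod 13); (12|13)=+1, (2|13)=-1; sign (−1)^0·+1^1·-1^0 = +1.
(a,b)_5: α=-3, u≡2; β=-5, v≡1 (mod 5); (2|5)=-1, (1|5)=+1; sign (−1)^0·-1^-5·+1^-3 = -1.
|Ram(-2310, 1430)| = 2, even; anisotropic at {3, 5}.

[3, 5]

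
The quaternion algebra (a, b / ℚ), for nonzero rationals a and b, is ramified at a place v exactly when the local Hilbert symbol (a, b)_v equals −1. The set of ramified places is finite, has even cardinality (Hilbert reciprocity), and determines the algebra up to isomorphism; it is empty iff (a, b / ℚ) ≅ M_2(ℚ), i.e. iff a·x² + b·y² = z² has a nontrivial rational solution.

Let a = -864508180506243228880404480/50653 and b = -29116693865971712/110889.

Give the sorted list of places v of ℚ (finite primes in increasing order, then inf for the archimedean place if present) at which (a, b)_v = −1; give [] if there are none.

Mod squares: a ≡ -185185, b ≡ -17. Check v ∈ {∞, 2, 3, 5, 7, 11, 13, 17, 19, 37}.
v=2: v_2(a)=16, v_2(b)=14; units ≡ 7, 7 (mod 8); ε·ε+αω+βω = 1·1+16·0+14·0 ≡ 1  ⇒  (a,b)_2 = -1.
v=3: a=3^4·(≡2), b=3^-4·(≡1) mod 3; (2|3)=-1, (1|3)=+1; (−1)^{4·-4·1}·(-1)^-4·(+1)^4 = +1.
v=7: a=7^3·(≡3), b=7^2·(≡2) mod 7; (3|7)=-1, (2|7)=+1; (−1)^{3·2·3}·(-1)^2·(+1)^3 = +1.
v=17: a=17^4·(≡15), b=17^3·(≡2) mod 17; (15|17)=+1, (2|17)=+1; (−1)^{4·3·8}·(+1)^3·(+1)^4 = +1.
v=19: a=19^6·(≡14), b=19^2·(≡15) mod 19; (14|19)=-1, (15|19)=-1; (−1)^{6·2·9}·(-1)^2·(-1)^6 = +1.
v=11: a=11^1·(≡6), b=11^2·(≡4) mod 11; (6|11)=-1, (4|11)=+1; (−1)^{1·2·5}·(-1)^2·(+1)^1 = +1.
v=37: a=37^-3·(≡36), b=37^-2·(≡29) mod 37; (36|37)=+1, (29|37)=-1; (−1)^{-3·-2·18}·(+1)^-2·(-1)^-3 = -1.
v=5: a=5^1·(≡3), b=5^0·(≡2) mod 5; (3|5)=-1, (2|5)=-1; (−1)^{1·0·2}·(-1)^0·(-1)^1 = -1.
v=13: a=13^3·(≡9), b=13^2·(≡12) mod 13; (9|13)=+1, (12|13)=+1; (−1)^{3·2·6}·(+1)^2·(+1)^3 = +1.
v=∞: -185185 < 0 and -17 < 0  ⇒  (a,b)_∞ = -1.
Ram(-185185, -17) = {2, 5, 37, ∞}; no ℚ_2-point on the conic.

[2, 5, 37, inf]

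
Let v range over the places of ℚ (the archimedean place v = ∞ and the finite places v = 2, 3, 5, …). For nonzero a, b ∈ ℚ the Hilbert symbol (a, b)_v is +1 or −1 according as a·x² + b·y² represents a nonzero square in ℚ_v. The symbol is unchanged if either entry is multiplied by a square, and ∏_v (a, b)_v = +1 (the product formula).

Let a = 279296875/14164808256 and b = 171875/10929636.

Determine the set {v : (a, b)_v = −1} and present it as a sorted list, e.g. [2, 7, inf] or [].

(a, b) ≡ (715, 11) mod (ℚ^×)²; places V = {2, 3, 5, 11, 13, 19, 29, ∞}.
(a,b)_19: α=-2, u≡14; β=-2, v≡17 (mod 19); (14|19)=-1, (17|19)=+1; sign (−1)^0·-1^-2·+1^-2 = +1.
(a,b)_3: α=-6, u≡1; β=-2, v≡2 (mod 3); (1|3)=+1, (2|3)=-1; sign (−1)^0·+1^-2·-1^-6 = +1.
(a,b)_29: α=-2, u≡26; β=-2, v≡27 (mod 29); (26|29)=-1, (27|29)=-1; sign (−1)^0·-1^-2·-1^-2 = +1.
(a,b)_13: α=1, u≡3; β=0, v≡5 (mod 13); (3|13)=+1, (5|13)=-1; sign (−1)^0·+1^0·-1^1 = -1.
(a,b)_5: α=9, u≡3; β=6, v≡1 (mod 5); (3|5)=-1, (1|5)=+1; sign (−1)^0·-1^6·+1^9 = +1.
(a,b)_2: α=-6, β=-2; u≡3, v≡3 (mod 8); ε(u)ε(v)=1·1, αω(v)=-6·1, βω(u)=-2·1; sum ≡ 1  ⇒  -1.
(a,b)_11: α=1, u≡8; β=1, v≡9 (mod 11); (8|11)=-1, (9|11)=+1; sign (−1)^1·-1^1·+1^1 = +1.
(a,b)_∞: sgn(715)=+, sgn(11)=+, so +1.
|Ram(715, 11)| = 2, even; anisotropic at {2, 13}.

[2, 13]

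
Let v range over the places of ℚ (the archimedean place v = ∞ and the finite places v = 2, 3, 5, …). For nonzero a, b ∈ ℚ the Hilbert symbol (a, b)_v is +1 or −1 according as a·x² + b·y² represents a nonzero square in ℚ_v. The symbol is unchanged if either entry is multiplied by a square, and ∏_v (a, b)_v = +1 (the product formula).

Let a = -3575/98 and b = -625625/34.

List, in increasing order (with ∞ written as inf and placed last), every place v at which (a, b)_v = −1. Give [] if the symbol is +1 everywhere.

[11, 13, 17, inf]

(a, b) ≡ (-286, -34034) mod (ℚ^×)²; places V = {2, 5, 7, 11, 13, 17, ∞}.
(a,b)_11: α=1, u≡6; β=1, v≡6 (mod 11); (6|11)=-1, (6|11)=-1; sign (−1)^1·-1^1·-1^1 = -1.
(a,b)_∞: sgn(-286)=−, sgn(-34034)=−, so -1.
(a,b)_17: α=0, u≡14; β=-1, v≡13 (mod 17); (14|17)=-1, (13|17)=+1; sign (−1)^0·-1^-1·+1^0 = -1.
(a,b)_7: α=-2, u≡1; β=1, v≡6 (mod 7); (1|7)=+1, (6|7)=-1; sign (−1)^0·+1^1·-1^-2 = +1.
(a,b)_2: α=-1, β=-1; u≡1, v≡7 (mod 8); ε(u)ε(v)=0·1, αω(v)=-1·0, βω(u)=-1·0; sum ≡ 0  ⇒  +1.
(a,b)_5: α=2, u≡4; β=4, v≡1 (mod 5); (4|5)=+1, (1|5)=+1; sign (−1)^0·+1^4·+1^2 = +1.
(a,b)_13: α=1, u≡9; β=1, v≡5 (mod 13); (9|13)=+1, (5|13)=-1; sign (−1)^0·+1^1·-1^1 = -1.
Ram(-286, -34034) = {11, 13, 17, ∞}; no ℚ_11-point on the conic.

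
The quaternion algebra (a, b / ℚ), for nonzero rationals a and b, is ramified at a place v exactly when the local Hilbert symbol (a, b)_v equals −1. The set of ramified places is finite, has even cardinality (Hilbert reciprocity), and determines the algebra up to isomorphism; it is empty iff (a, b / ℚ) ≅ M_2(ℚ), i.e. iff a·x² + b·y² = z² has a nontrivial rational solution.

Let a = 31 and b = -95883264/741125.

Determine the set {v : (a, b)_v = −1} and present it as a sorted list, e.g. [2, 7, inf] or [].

(a, b) ≡ (31, -5) mod (ℚ^×)²; places V = {2, 3, 5, 7, 11, 17, 31, ∞}.
(a,b)_5: α=0, u≡1; β=-3, v≡4 (mod 5); (1|5)=+1, (4|5)=+1; sign (−1)^0·+1^-3·+1^0 = +1.
(a,b)_2: α=0, β=12; u≡7, v≡3 (mod 8); ε(u)ε(v)=1·1, αω(v)=0·1, βω(u)=12·0; sum ≡ 1  ⇒  -1.
(a,b)_7: α=0, u≡3; β=-2, v≡4 (mod 7); (3|7)=-1, (4|7)=+1; sign (−1)^0·-1^-2·+1^0 = +1.
(a,b)_11: α=0, u≡9; β=-2, v≡2 (mod 11); (9|11)=+1, (2|11)=-1; sign (−1)^0·+1^-2·-1^0 = +1.
(a,b)_3: α=0, u≡1; β=4, v≡1 (mod 3); (1|3)=+1, (1|3)=+1; sign (−1)^0·+1^4·+1^0 = +1.
(a,b)_17: α=0, u≡14; β=2, v≡3 (mod 17); (14|17)=-1, (3|17)=-1; sign (−1)^0·-1^2·-1^0 = +1.
(a,b)_31: α=1, u≡1; β=0, v≡29 (mod 31); (1|31)=+1, (29|31)=-1; sign (−1)^0·+1^0·-1^1 = -1.
(a,b)_∞: sgn(31)=+, sgn(-5)=−, so +1.
|Ram(31, -5)| = 2, even; anisotropic at {2, 31}.

[2, 31]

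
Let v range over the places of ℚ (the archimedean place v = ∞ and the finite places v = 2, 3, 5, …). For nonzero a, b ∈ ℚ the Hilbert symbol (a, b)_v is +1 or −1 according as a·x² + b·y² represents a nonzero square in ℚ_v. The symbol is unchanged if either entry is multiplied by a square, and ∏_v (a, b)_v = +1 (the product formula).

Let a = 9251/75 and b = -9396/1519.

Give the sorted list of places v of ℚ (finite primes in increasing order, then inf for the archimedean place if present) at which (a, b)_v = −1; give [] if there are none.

Mod squares: a ≡ 33, b ≡ -899. Check v ∈ {∞, 2, 3, 5, 7, 11, 29, 31}.
v=11: a=11^1·(≡3), b=11^0·(≡9) mod 11; (3|11)=+1, (9|11)=+1; (−1)^{1·0·5}·(+1)^0·(+1)^1 = +1.
v=2: v_2(a)=0, v_2(b)=2; units ≡ 1, 5 (mod 8); ε·ε+αω+βω = 0·0+0·1+2·0 ≡ 0  ⇒  (a,b)_2 = +1.
v=7: a=7^0·(≡5), b=7^-2·(≡4) mod 7; (5|7)=-1, (4|7)=+1; (−1)^{0·-2·3}·(-1)^-2·(+1)^0 = +1.
v=∞: 33 > 0 and -899 < 0  ⇒  (a,b)_∞ = +1.
v=29: a=29^2·(≡16), b=29^1·(≡18) mod 29; (16|29)=+1, (18|29)=-1; (−1)^{2·1·14}·(+1)^1·(-1)^2 = +1.
v=31: a=31^0·(≡1), b=31^-1·(≡5) mod 31; (1|31)=+1, (5|31)=+1; (−1)^{0·-1·15}·(+1)^-1·(+1)^0 = +1.
v=5: a=5^-2·(≡2), b=5^0·(≡1) mod 5; (2|5)=-1, (1|5)=+1; (−1)^{-2·0·2}·(-1)^0·(+1)^-2 = +1.
v=3: a=3^-1·(≡2), b=3^4·(≡1) mod 3; (2|3)=-1, (1|3)=+1; (−1)^{-1·4·1}·(-1)^4·(+1)^-1 = +1.
Ram(a, b) = ∅: the form 33·x² + -899·y² − z² is isotropic over every ℚ_v, so by Hasse–Minkowski it is isotropic over ℚ.

[]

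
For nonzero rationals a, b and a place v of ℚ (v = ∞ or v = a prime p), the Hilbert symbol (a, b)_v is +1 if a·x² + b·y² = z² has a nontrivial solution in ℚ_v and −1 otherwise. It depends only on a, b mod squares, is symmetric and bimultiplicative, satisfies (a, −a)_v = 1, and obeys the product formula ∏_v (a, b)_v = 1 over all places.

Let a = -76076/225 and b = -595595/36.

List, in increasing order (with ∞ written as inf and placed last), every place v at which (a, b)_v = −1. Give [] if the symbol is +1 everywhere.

[13, inf]

Mod squares: a ≡ -19019, b ≡ -12155. Check v ∈ {∞, 2, 3, 5, 7, 11, 13, 17, 19}.
v=19: a=19^1·(≡11), b=19^0·(≡1) mod 19; (11|19)=+1, (1|19)=+1; (−1)^{1·0·9}·(+1)^0·(+1)^1 = +1.
v=13: a=13^1·(≡6), b=13^1·(≡1) mod 13; (6|13)=-1, (1|13)=+1; (−1)^{1·1·6}·(-1)^1·(+1)^1 = -1.
v=3: a=3^-2·(≡1), b=3^-2·(≡1) mod 3; (1|3)=+1, (1|3)=+1; (−1)^{-2·-2·1}·(+1)^-2·(+1)^-2 = +1.
v=7: a=7^1·(≡3), b=7^2·(≡4) mod 7; (3|7)=-1, (4|7)=+1; (−1)^{1·2·3}·(-1)^2·(+1)^1 = +1.
v=11: a=11^1·(≡5), b=11^1·(≡10) mod 11; (5|11)=+1, (10|11)=-1; (−1)^{1·1·5}·(+1)^1·(-1)^1 = +1.
v=17: a=17^0·(≡4), b=17^1·(≡1) mod 17; (4|17)=+1, (1|17)=+1; (−1)^{0·1·8}·(+1)^1·(+1)^0 = +1.
v=2: v_2(a)=2, v_2(b)=-2; units ≡ 5, 5 (mod 8); ε·ε+αω+βω = 0·0+2·1+-2·1 ≡ 0  ⇒  (a,b)_2 = +1.
v=∞: -19019 < 0 and -12155 < 0  ⇒  (a,b)_∞ = -1.
v=5: a=5^-2·(≡1), b=5^1·(≡1) mod 5; (1|5)=+1, (1|5)=+1; (−1)^{-2·1·2}·(+1)^1·(+1)^-2 = +1.
Ram(-19019, -12155) = {13, ∞}; no ℚ_13-point on the conic.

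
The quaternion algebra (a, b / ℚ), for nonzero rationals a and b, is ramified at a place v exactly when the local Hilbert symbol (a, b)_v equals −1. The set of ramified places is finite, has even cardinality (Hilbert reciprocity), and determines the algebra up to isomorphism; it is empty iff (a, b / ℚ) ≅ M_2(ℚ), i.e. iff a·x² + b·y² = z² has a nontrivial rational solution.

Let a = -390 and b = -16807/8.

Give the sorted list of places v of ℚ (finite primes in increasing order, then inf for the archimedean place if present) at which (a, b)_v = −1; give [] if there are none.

(a, b) ≡ (-390, -14) mod (ℚ^×)²; places V = {2, 3, 5, 7, 13, ∞}.
(a,b)_5: α=1, u≡2; β=0, v≡1 (mod 5); (2|5)=-1, (1|5)=+1; sign (−1)^0·-1^0·+1^1 = +1.
(a,b)_3: α=1, u≡2; β=0, v≡1 (mod 3); (2|3)=-1, (1|3)=+1; sign (−1)^0·-1^0·+1^1 = +1.
(a,b)_13: α=1, u≡9; β=0, v≡10 (mod 13); (9|13)=+1, (10|13)=+1; sign (−1)^0·+1^0·+1^1 = +1.
(a,b)_2: α=1, β=-3; u≡5, v≡1 (mod 8); ε(u)ε(v)=0·0, αω(v)=1·0, βω(u)=-3·1; sum ≡ 1  ⇒  -1.
(a,b)_7: α=0, u≡2; β=5, v≡6 (mod 7); (2|7)=+1, (6|7)=-1; sign (−1)^0·+1^5·-1^0 = +1.
(a,b)_∞: sgn(-390)=−, sgn(-14)=−, so -1.
Ram(-390, -14) = {2, ∞}; no ℚ_2-point on the conic.

[2, inf]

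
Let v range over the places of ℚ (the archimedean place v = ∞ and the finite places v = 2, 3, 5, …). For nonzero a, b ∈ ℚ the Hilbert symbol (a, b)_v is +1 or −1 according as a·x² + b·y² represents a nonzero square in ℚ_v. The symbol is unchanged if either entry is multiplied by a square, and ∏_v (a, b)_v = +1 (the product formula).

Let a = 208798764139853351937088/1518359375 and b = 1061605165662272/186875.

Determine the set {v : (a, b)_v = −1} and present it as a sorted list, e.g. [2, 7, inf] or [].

Mod squares: a ≡ 16031, b ≡ 10015603. Check v ∈ {∞, 2, 5, 7, 11, 13, 17, 19, 23, 41, 43}.
v=19: a=19^2·(≡15), b=19^1·(≡16) mod 19; (15|19)=-1, (16|19)=+1; (−1)^{2·1·9}·(-1)^1·(+1)^2 = -1.
v=43: a=43^2·(≡36), b=43^1·(≡2) mod 43; (36|43)=+1, (2|43)=-1; (−1)^{2·1·21}·(+1)^1·(-1)^2 = +1.
v=7: a=7^4·(≡4), b=7^2·(≡3) mod 7; (4|7)=+1, (3|7)=-1; (−1)^{4·2·3}·(+1)^2·(-1)^4 = +1.
v=17: a=17^7·(≡8), b=17^4·(≡4) mod 17; (8|17)=+1, (4|17)=+1; (−1)^{7·4·8}·(+1)^4·(+1)^7 = +1.
v=2: v_2(a)=6, v_2(b)=6; units ≡ 7, 3 (mod 8); ε·ε+αω+βω = 1·1+6·1+6·0 ≡ 1  ⇒  (a,b)_2 = -1.
v=5: a=5^-8·(≡4), b=5^-4·(≡3) mod 5; (4|5)=+1, (3|5)=-1; (−1)^{-8·-4·2}·(+1)^-4·(-1)^-8 = +1.
v=∞: 16031 > 0 and 10015603 > 0  ⇒  (a,b)_∞ = +1.
v=13: a=13^-2·(≡7), b=13^-1·(≡1) mod 13; (7|13)=-1, (1|13)=+1; (−1)^{-2·-1·6}·(-1)^-1·(+1)^-2 = -1.
v=41: a=41^1·(≡14), b=41^1·(≡4) mod 41; (14|41)=-1, (4|41)=+1; (−1)^{1·1·20}·(-1)^1·(+1)^1 = -1.
v=23: a=23^-1·(≡15), b=23^-1·(≡1) mod 23; (15|23)=-1, (1|23)=+1; (−1)^{-1·-1·11}·(-1)^-1·(+1)^-1 = +1.
v=11: a=11^2·(≡4), b=11^2·(≡1) mod 11; (4|11)=+1, (1|11)=+1; (−1)^{2·2·5}·(+1)^2·(+1)^2 = +1.
Ram(16031, 10015603) = {2, 13, 19, 41}; no ℚ_2-point on the conic.

[2, 13, 19, 41]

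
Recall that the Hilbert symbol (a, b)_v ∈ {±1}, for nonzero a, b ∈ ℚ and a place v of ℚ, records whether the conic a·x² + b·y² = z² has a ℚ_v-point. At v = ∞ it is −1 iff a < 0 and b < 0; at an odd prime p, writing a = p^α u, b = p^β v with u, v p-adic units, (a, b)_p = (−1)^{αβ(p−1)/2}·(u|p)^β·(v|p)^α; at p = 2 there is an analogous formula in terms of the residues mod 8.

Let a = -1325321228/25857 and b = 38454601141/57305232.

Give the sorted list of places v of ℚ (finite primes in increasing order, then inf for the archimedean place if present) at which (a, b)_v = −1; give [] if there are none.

(a, b) ≡ (-950011, 20213) mod (ℚ^×)²; places V = {2, 3, 7, 11, 13, 17, 29, 41, 47, ∞}.
(a,b)_7: α=2, u≡2; β=0, v≡1 (mod 7); (2|7)=+1, (1|7)=+1; sign (−1)^0·+1^0·+1^2 = +1.
(a,b)_3: α=-2, u≡2; β=-6, v≡2 (mod 3); (2|3)=-1, (2|3)=-1; sign (−1)^0·-1^-6·-1^-2 = +1.
(a,b)_∞: sgn(-950011)=−, sgn(20213)=+, so +1.
(a,b)_2: α=2, β=-4; u≡5, v≡5 (mod 8); ε(u)ε(v)=0·0, αω(v)=2·1, βω(u)=-4·1; sum ≡ 0  ⇒  +1.
(a,b)_11: α=2, u≡4; β=4, v≡7 (mod 11); (4|11)=+1, (7|11)=-1; sign (−1)^0·+1^4·-1^2 = +1.
(a,b)_17: α=-1, u≡8; β=-3, v≡2 (mod 17); (8|17)=+1, (2|17)=+1; sign (−1)^0·+1^-3·+1^-1 = +1.
(a,b)_47: α=1, u≡38; β=2, v≡28 (mod 47); (38|47)=-1, (28|47)=+1; sign (−1)^0·-1^2·+1^1 = +1.
(a,b)_29: α=1, u≡14; β=1, v≡16 (mod 29); (14|29)=-1, (16|29)=+1; sign (−1)^0·-1^1·+1^1 = -1.
(a,b)_41: α=1, u≡7; β=1, v≡10 (mod 41); (7|41)=-1, (10|41)=+1; sign (−1)^0·-1^1·+1^1 = -1.
(a,b)_13: α=-2, u≡12; β=0, v≡6 (mod 13); (12|13)=+1, (6|13)=-1; sign (−1)^0·+1^0·-1^-2 = +1.
Ram(-950011, 20213) = {29, 41}; no ℚ_29-point on the conic.

[29, 41]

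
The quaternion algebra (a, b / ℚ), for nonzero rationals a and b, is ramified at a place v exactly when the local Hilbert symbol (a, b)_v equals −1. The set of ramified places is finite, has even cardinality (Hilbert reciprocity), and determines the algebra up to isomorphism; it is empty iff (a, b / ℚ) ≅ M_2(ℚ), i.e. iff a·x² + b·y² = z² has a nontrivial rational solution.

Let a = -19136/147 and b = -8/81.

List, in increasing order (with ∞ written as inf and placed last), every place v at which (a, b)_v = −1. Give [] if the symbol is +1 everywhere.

(a, b) ≡ (-897, -2) mod (ℚ^×)²; places V = {2, 3, 7, 13, 23, ∞}.
(a,b)_23: α=1, u≡20; β=0, v≡7 (mod 23); (20|23)=-1, (7|23)=-1; sign (−1)^0·-1^0·-1^1 = -1.
(a,b)_7: α=-2, u≡3; β=0, v≡5 (mod 7); (3|7)=-1, (5|7)=-1; sign (−1)^0·-1^0·-1^-2 = +1.
(a,b)_∞: sgn(-897)=−, sgn(-2)=−, so -1.
(a,b)_2: α=6, β=3; u≡7, v≡7 (mod 8); ε(u)ε(v)=1·1, αω(v)=6·0, βω(u)=3·0; sum ≡ 1  ⇒  -1.
(a,b)_3: α=-1, u≡1; β=-4, v≡1 (mod 3); (1|3)=+1, (1|3)=+1; sign (−1)^0·+1^-4·+1^-1 = +1.
(a,b)_13: α=1, u≡9; β=0, v≡6 (mod 13); (9|13)=+1, (6|13)=-1; sign (−1)^0·+1^0·-1^1 = -1.
(-897, -2 / ℚ) ramifies at {2, 13, 23, ∞}: a division algebra.

[2, 13, 23, inf]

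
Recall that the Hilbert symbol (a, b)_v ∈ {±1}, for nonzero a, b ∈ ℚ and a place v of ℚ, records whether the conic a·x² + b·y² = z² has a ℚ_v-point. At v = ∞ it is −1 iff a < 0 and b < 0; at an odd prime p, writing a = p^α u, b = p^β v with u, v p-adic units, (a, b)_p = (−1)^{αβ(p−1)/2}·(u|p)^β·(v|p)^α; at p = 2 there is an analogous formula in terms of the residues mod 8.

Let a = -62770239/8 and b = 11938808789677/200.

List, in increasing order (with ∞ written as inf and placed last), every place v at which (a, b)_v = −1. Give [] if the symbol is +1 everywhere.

[2, 7, 17, 47]

(a, b) ≡ (-13948942, 986) mod (ℚ^×)²; places V = {2, 3, 5, 7, 11, 17, 29, 43, 47, ∞}.
(a,b)_47: α=1, u≡43; β=2, v≡11 (mod 47); (43|47)=-1, (11|47)=-1; sign (−1)^0·-1^2·-1^1 = -1.
(a,b)_17: α=1, u≡2; β=1, v≡14 (mod 17); (2|17)=+1, (14|17)=-1; sign (−1)^0·+1^1·-1^1 = -1.
(a,b)_5: α=0, u≡2; β=-2, v≡4 (mod 5); (2|5)=-1, (4|5)=+1; sign (−1)^0·-1^-2·+1^0 = +1.
(a,b)_∞: sgn(-13948942)=−, sgn(986)=+, so +1.
(a,b)_3: α=2, u≡2; β=0, v≡2 (mod 3); (2|3)=-1, (2|3)=-1; sign (−1)^0·-1^0·-1^2 = +1.
(a,b)_7: α=1, u≡5; β=2, v≡6 (mod 7); (5|7)=-1, (6|7)=-1; sign (−1)^0·-1^2·-1^1 = -1.
(a,b)_2: α=-3, β=-3; u≡1, v≡5 (mod 8); ε(u)ε(v)=0·0, αω(v)=-3·1, βω(u)=-3·0; sum ≡ 1  ⇒  -1.
(a,b)_11: α=0, u≡5; β=2, v≡10 (mod 11); (5|11)=+1, (10|11)=-1; sign (−1)^0·+1^2·-1^0 = +1.
(a,b)_43: α=1, u≡15; β=2, v≡35 (mod 43); (15|43)=+1, (35|43)=+1; sign (−1)^0·+1^2·+1^1 = +1.
(a,b)_29: α=1, u≡5; β=1, v≡7 (mod 29); (5|29)=+1, (7|29)=+1; sign (−1)^0·+1^1·+1^1 = +1.
|Ram(-13948942, 986)| = 4, even; anisotropic at {2, 7, 17, 47}.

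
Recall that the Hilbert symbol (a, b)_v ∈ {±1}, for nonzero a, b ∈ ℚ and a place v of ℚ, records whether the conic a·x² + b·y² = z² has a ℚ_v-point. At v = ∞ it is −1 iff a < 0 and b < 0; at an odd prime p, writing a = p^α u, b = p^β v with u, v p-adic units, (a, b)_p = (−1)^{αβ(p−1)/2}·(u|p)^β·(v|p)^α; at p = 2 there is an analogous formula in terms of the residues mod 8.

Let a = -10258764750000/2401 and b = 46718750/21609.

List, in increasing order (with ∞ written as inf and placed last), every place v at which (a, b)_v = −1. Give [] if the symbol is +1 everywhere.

(a, b) ≡ (-51, 2990) mod (ℚ^×)²; places V = {2, 3, 5, 7, 13, 17, 23, ∞}.
(a,b)_5: α=6, u≡1; β=7, v≡2 (mod 5); (1|5)=+1, (2|5)=-1; sign (−1)^0·+1^7·-1^6 = +1.
(a,b)_∞: sgn(-51)=−, sgn(2990)=+, so +1.
(a,b)_23: α=2, u≡9; β=1, v≡10 (mod 23); (9|23)=+1, (10|23)=-1; sign (−1)^0·+1^1·-1^2 = +1.
(a,b)_2: α=4, β=1; u≡5, v≡7 (mod 8); ε(u)ε(v)=0·1, αω(v)=4·0, βω(u)=1·1; sum ≡ 1  ⇒  -1.
(a,b)_3: α=3, u≡1; β=-2, v≡2 (mod 3); (1|3)=+1, (2|3)=-1; sign (−1)^0·+1^-2·-1^3 = -1.
(a,b)_17: α=1, u≡7; β=0, v≡15 (mod 17); (7|17)=-1, (15|17)=+1; sign (−1)^0·-1^0·+1^1 = +1.
(a,b)_13: α=2, u≡12; β=1, v≡10 (mod 13); (12|13)=+1, (10|13)=+1; sign (−1)^0·+1^1·+1^2 = +1.
(a,b)_7: α=-4, u≡3; β=-4, v≡4 (mod 7); (3|7)=-1, (4|7)=+1; sign (−1)^0·-1^-4·+1^-4 = +1.
|Ram(-51, 2990)| = 2, even; anisotropic at {2, 3}.

[2, 3]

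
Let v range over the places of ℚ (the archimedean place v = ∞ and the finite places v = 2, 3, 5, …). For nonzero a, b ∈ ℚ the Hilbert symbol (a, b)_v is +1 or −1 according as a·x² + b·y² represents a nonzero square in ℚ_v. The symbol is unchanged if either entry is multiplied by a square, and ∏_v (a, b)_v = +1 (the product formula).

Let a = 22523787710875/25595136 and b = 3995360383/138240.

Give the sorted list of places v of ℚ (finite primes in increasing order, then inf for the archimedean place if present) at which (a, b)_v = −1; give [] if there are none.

[5, 7, 17, 23]

Mod squares: a ≡ 55335, b ≡ 1272705. Check v ∈ {∞, 2, 3, 5, 7, 11, 17, 23, 31, 41}.
v=5: a=5^3·(≡2), b=5^-1·(≡1) mod 5; (2|5)=-1, (1|5)=+1; (−1)^{3·-1·2}·(-1)^-1·(+1)^3 = -1.
v=17: a=17^1·(≡15), b=17^1·(≡11) mod 17; (15|17)=+1, (11|17)=-1; (−1)^{1·1·8}·(+1)^1·(-1)^1 = -1.
v=23: a=23^-2·(≡14), b=23^1·(≡21) mod 23; (14|23)=-1, (21|23)=-1; (−1)^{-2·1·11}·(-1)^1·(-1)^-2 = -1.
v=∞: 55335 > 0 and 1272705 > 0  ⇒  (a,b)_∞ = +1.
v=2: v_2(a)=-8, v_2(b)=-10; units ≡ 7, 1 (mod 8); ε·ε+αω+βω = 1·0+-8·0+-10·0 ≡ 0  ⇒  (a,b)_2 = +1.
v=11: a=11^2·(≡1), b=11^0·(≡1) mod 11; (1|11)=+1, (1|11)=+1; (−1)^{2·0·5}·(+1)^0·(+1)^2 = +1.
v=31: a=31^1·(≡8), b=31^3·(≡26) mod 31; (8|31)=+1, (26|31)=-1; (−1)^{1·3·15}·(+1)^3·(-1)^1 = +1.
v=41: a=41^4·(≡19), b=41^0·(≡30) mod 41; (19|41)=-1, (30|41)=-1; (−1)^{4·0·20}·(-1)^0·(-1)^4 = +1.
v=3: a=3^-3·(≡1), b=3^-3·(≡2) mod 3; (1|3)=+1, (2|3)=-1; (−1)^{-3·-3·1}·(+1)^-3·(-1)^-3 = +1.
v=7: a=7^-1·(≡2), b=7^3·(≡2) mod 7; (2|7)=+1, (2|7)=+1; (−1)^{-1·3·3}·(+1)^3·(+1)^-1 = -1.
|Ram(55335, 1272705)| = 4, even; anisotropic at {5, 7, 17, 23}.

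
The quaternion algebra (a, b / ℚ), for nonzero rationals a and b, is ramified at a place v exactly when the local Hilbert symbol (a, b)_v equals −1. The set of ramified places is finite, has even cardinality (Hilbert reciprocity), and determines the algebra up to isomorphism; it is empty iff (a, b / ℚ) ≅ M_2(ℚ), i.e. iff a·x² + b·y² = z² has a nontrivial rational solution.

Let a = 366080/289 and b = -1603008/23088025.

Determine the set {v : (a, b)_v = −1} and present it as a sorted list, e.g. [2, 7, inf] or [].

(a, b) ≡ (1430, -23) mod (ℚ^×)²; places V = {2, 3, 5, 11, 13, 17, 23, 31, ∞}.
(a,b)_17: α=-2, u≡2; β=0, v≡12 (mod 17); (2|17)=+1, (12|17)=-1; sign (−1)^0·+1^0·-1^-2 = +1.
(a,b)_11: α=1, u≡9; β=2, v≡10 (mod 11); (9|11)=+1, (10|11)=-1; sign (−1)^0·+1^2·-1^1 = -1.
(a,b)_31: α=0, u≡28; β=-4, v≡10 (mod 31); (28|31)=+1, (10|31)=+1; sign (−1)^0·+1^-4·+1^0 = +1.
(a,b)_2: α=9, β=6; u≡3, v≡1 (mod 8); ε(u)ε(v)=1·0, αω(v)=9·0, βω(u)=6·1; sum ≡ 0  ⇒  +1.
(a,b)_5: α=1, u≡4; β=-2, v≡2 (mod 5); (4|5)=+1, (2|5)=-1; sign (−1)^0·+1^-2·-1^1 = -1.
(a,b)_3: α=0, u≡2; β=2, v≡1 (mod 3); (2|3)=-1, (1|3)=+1; sign (−1)^0·-1^2·+1^0 = +1.
(a,b)_∞: sgn(1430)=+, sgn(-23)=−, so +1.
(a,b)_23: α=0, u≡8; β=1, v≡10 (mod 23); (8|23)=+1, (10|23)=-1; sign (−1)^0·+1^1·-1^0 = +1.
(a,b)_13: α=1, u≡5; β=0, v≡4 (mod 13); (5|13)=-1, (4|13)=+1; sign (−1)^0·-1^0·+1^1 = +1.
(1430, -23 / ℚ) ramifies at {5, 11}: a division algebra.

[5, 11]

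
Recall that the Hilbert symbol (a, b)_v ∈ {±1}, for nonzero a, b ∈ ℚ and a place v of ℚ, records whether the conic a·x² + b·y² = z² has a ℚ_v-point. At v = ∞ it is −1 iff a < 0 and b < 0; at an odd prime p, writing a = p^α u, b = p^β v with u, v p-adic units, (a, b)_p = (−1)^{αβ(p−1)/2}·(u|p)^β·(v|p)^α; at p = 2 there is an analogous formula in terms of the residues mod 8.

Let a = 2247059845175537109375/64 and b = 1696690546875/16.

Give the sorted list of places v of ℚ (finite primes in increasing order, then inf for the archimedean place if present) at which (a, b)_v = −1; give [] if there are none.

[2, 31]

Mod squares: a ≡ 31, b ≡ 155. Check v ∈ {∞, 2, 3, 5, 7, 31}.
v=3: a=3^8·(≡1), b=3^6·(≡2) mod 3; (1|3)=+1, (2|3)=-1; (−1)^{8·6·1}·(+1)^6·(-1)^8 = +1.
v=7: a=7^2·(≡3), b=7^0·(≡1) mod 7; (3|7)=-1, (1|7)=+1; (−1)^{2·0·3}·(-1)^0·(+1)^2 = +1.
v=∞: 31 > 0 and 155 > 0  ⇒  (a,b)_∞ = +1.
v=31: a=31^5·(≡25), b=31^3·(≡5) mod 31; (25|31)=+1, (5|31)=+1; (−1)^{5·3·15}·(+1)^3·(+1)^5 = -1.
v=5: a=5^12·(≡1), b=5^7·(≡4) mod 5; (1|5)=+1, (4|5)=+1; (−1)^{12·7·2}·(+1)^7·(+1)^12 = +1.
v=2: v_2(a)=-6, v_2(b)=-4; units ≡ 7, 3 (mod 8); ε·ε+αω+βω = 1·1+-6·1+-4·0 ≡ 1  ⇒  (a,b)_2 = -1.
|Ram(31, 155)| = 2, even; anisotropic at {2, 31}.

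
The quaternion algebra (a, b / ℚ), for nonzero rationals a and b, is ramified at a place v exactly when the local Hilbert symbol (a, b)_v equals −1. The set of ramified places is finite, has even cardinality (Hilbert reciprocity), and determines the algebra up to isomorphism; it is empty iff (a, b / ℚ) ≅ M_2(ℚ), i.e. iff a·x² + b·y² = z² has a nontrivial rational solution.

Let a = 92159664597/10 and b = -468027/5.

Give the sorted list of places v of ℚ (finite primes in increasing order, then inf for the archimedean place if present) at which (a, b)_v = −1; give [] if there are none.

[5, 13]

Mod squares: a ≡ 4374370, b ≡ -260015. Check v ∈ {∞, 2, 3, 5, 7, 11, 13, 17, 19, 23}.
v=7: a=7^1·(≡6), b=7^1·(≡2) mod 7; (6|7)=-1, (2|7)=+1; (−1)^{1·1·3}·(-1)^1·(+1)^1 = +1.
v=∞: 4374370 > 0 and -260015 < 0  ⇒  (a,b)_∞ = +1.
v=11: a=11^1·(≡4), b=11^0·(≡9) mod 11; (4|11)=+1, (9|11)=+1; (−1)^{1·0·5}·(+1)^0·(+1)^1 = +1.
v=5: a=5^-1·(≡1), b=5^-1·(≡3) mod 5; (1|5)=+1, (3|5)=-1; (−1)^{-1·-1·2}·(+1)^-1·(-1)^-1 = -1.
v=17: a=17^2·(≡15), b=17^1·(≡12) mod 17; (15|17)=+1, (12|17)=-1; (−1)^{2·1·8}·(+1)^1·(-1)^2 = +1.
v=2: v_2(a)=-1, v_2(b)=0; units ≡ 1, 1 (mod 8); ε·ε+αω+βω = 0·0+-1·0+0·0 ≡ 0  ⇒  (a,b)_2 = +1.
v=13: a=13^1·(≡8), b=13^0·(≡5) mod 13; (8|13)=-1, (5|13)=-1; (−1)^{1·0·6}·(-1)^0·(-1)^1 = -1.
v=3: a=3^6·(≡1), b=3^2·(≡1) mod 3; (1|3)=+1, (1|3)=+1; (−1)^{6·2·1}·(+1)^2·(+1)^6 = +1.
v=19: a=19^1·(≡5), b=19^1·(≡2) mod 19; (5|19)=+1, (2|19)=-1; (−1)^{1·1·9}·(+1)^1·(-1)^1 = +1.
v=23: a=23^1·(≡9), b=23^1·(≡15) mod 23; (9|23)=+1, (15|23)=-1; (−1)^{1·1·11}·(+1)^1·(-1)^1 = +1.
|Ram(4374370, -260015)| = 2, even; anisotropic at {5, 13}.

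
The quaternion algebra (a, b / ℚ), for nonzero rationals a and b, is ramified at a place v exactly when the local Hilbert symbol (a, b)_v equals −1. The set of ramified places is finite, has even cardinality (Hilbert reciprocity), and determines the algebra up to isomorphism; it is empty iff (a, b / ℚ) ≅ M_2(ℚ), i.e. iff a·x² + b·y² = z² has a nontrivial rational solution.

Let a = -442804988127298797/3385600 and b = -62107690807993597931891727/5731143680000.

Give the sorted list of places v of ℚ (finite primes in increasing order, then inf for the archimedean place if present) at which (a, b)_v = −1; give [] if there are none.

(a, b) ≡ (-957, -36366) mod (ℚ^×)²; places V = {2, 3, 5, 7, 11, 13, 19, 23, 29, ∞}.
(a,b)_13: α=4, u≡2; β=6, v≡5 (mod 13); (2|13)=-1, (5|13)=-1; sign (−1)^0·-1^6·-1^4 = +1.
(a,b)_11: α=3, u≡3; β=5, v≡5 (mod 11); (3|11)=+1, (5|11)=+1; sign (−1)^1·+1^5·+1^3 = -1.
(a,b)_23: α=-2, u≡4; β=-4, v≡21 (mod 23); (4|23)=+1, (21|23)=-1; sign (−1)^0·+1^-4·-1^-2 = +1.
(a,b)_19: α=2, u≡12; β=5, v≡7 (mod 19); (12|19)=-1, (7|19)=+1; sign (−1)^0·-1^5·+1^2 = -1.
(a,b)_2: α=-8, β=-15; u≡3, v≡1 (mod 8); ε(u)ε(v)=1·0, αω(v)=-8·0, βω(u)=-15·1; sum ≡ 1  ⇒  -1.
(a,b)_3: α=3, u≡2; β=3, v≡1 (mod 3); (2|3)=-1, (1|3)=+1; sign (−1)^1·-1^3·+1^3 = +1.
(a,b)_5: α=-2, u≡2; β=-4, v≡1 (mod 5); (2|5)=-1, (1|5)=+1; sign (−1)^0·-1^-4·+1^-2 = +1.
(a,b)_29: α=3, u≡28; β=3, v≡24 (mod 29); (28|29)=+1, (24|29)=+1; sign (−1)^0·+1^3·+1^3 = +1.
(a,b)_7: α=2, u≡4; β=2, v≡5 (mod 7); (4|7)=+1, (5|7)=-1; sign (−1)^0·+1^2·-1^2 = +1.
(a,b)_∞: sgn(-957)=−, sgn(-36366)=−, so -1.
(-957, -36366 / ℚ) ramifies at {2, 11, 19, ∞}: a division algebra.

[2, 11, 19, inf]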